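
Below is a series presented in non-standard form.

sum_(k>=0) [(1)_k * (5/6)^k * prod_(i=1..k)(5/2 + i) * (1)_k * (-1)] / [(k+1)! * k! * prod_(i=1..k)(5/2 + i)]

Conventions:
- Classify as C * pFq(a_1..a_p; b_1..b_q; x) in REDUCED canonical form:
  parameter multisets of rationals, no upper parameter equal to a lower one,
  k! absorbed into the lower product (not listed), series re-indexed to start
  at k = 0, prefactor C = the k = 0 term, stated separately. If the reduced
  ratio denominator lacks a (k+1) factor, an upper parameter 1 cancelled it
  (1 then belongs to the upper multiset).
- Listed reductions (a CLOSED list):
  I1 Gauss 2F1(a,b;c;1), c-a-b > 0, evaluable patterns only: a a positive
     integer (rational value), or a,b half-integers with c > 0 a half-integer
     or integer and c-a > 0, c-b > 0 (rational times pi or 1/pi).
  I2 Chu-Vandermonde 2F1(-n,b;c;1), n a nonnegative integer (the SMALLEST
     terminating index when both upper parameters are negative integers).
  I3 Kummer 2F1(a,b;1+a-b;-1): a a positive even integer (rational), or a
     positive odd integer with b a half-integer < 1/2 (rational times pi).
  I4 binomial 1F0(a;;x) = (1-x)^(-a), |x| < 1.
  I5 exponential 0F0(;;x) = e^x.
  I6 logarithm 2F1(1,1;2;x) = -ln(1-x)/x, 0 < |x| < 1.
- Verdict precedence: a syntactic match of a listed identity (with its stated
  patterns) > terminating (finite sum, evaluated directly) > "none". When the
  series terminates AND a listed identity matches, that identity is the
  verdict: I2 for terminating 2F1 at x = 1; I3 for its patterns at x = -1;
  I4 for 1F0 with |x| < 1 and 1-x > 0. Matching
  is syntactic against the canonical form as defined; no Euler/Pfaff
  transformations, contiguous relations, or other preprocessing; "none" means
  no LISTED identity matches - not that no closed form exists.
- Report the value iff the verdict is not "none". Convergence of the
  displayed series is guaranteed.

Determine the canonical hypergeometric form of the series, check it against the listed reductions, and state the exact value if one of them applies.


Reduced: x = 5/6, 2F1, upper = {1, 1}, lower = {2}, C = -1. Verdict (x = 5/6): the logarithmic series (I6) applies (the logarithm: parameters (1,1;2), x = 5/6). Exact value: (6/5) * ln(1/6).

First insight: x = (5/6) and the running product (C = -1, x = 5/6) telescopes to a rising factorial.
Step ratio: r(k) = (5/6) * (k+1) (k+1) / [(k+2) (k+1)] - rational in k. x = (5/6); t_0 = -1; negate the roots.


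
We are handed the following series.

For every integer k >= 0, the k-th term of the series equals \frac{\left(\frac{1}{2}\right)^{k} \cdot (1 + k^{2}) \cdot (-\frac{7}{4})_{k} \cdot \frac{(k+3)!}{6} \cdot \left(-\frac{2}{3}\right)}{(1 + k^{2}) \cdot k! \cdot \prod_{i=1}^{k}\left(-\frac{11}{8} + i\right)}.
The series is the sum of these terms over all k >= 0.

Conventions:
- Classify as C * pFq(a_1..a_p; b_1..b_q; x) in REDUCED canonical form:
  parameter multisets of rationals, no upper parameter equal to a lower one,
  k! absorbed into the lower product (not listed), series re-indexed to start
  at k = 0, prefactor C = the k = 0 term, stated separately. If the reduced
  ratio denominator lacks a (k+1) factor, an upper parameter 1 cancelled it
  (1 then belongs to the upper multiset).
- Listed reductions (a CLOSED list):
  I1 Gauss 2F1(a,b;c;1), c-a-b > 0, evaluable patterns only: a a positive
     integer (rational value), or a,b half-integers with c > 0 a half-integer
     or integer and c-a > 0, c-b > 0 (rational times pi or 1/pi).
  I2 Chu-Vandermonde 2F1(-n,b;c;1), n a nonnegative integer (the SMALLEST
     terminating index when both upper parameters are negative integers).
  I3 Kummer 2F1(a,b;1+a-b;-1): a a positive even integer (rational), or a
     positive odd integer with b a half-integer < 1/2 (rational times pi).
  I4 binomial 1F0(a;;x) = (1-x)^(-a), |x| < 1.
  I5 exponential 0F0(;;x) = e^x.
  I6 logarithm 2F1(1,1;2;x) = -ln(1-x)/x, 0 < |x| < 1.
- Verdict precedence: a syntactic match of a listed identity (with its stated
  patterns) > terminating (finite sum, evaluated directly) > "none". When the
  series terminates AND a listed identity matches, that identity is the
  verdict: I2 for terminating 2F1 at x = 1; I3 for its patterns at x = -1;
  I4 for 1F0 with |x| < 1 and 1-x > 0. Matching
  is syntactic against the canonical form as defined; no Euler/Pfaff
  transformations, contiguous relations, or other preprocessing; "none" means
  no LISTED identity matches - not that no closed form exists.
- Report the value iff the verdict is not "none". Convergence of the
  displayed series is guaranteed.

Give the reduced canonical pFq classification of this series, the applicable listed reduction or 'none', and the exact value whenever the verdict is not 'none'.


At argument \frac{1}{2}: a 2F1 with upper {-\frac{7}{4}, 4}, lower {-\frac{3}{8}}, scaled by C = -\frac{2}{3}. Verdict: none. A 2F1 with upper {-\frac{7}{4}, 4} fits none of I1-I6 at x = \frac{1}{2}; the sum runs forever.

Key step: with t_0 = -\frac{2}{3}, the lower running product (prefactor -2/3) is a rising factorial.
Term ratio: r(k) = \frac{1}{2} * (k-\frac{7}{4}) (k+4) / [(k-\frac{3}{8}) (k+1)] - rational; roots negated = parameters, x = \frac{1}{2}, C = -\frac{2}{3}.


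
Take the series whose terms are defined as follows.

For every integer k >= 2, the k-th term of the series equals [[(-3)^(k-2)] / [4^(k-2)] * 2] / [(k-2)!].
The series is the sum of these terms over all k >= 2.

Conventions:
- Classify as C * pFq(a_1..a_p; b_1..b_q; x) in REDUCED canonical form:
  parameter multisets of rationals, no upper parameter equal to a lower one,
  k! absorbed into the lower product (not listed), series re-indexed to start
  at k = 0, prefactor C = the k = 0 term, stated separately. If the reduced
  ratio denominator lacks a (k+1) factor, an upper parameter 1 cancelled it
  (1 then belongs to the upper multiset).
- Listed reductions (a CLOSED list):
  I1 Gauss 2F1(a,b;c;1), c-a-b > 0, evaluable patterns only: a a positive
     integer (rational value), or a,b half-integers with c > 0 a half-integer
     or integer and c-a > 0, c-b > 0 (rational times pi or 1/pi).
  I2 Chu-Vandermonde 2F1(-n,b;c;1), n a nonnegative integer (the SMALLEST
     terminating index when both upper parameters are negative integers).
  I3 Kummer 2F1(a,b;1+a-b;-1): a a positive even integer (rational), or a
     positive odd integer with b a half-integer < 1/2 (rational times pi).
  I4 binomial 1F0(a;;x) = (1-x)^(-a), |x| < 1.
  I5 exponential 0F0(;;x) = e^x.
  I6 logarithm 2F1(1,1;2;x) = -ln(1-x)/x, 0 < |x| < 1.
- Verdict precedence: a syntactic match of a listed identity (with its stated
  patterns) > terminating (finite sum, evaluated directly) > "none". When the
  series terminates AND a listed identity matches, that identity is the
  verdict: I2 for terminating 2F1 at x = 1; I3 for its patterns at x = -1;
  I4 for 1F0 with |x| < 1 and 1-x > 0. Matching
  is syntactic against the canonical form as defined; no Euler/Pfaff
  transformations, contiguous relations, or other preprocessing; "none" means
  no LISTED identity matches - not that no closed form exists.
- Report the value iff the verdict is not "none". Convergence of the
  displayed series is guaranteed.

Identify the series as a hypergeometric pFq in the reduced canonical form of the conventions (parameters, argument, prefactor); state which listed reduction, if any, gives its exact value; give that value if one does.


This is 2 * 0F0(-; -; -3/4) in reduced canonical form. Verdict: this is the I5 exponential reduction (the 0F0 exponential series at x = -3/4). Sum: 2 * e^(-3/4).

Key step: with t_0 = 2, the two geometric factors (prefactor 2) combine into one argument.
Term ratio: r(k) = (-3/4) * 1 / [(k+1)] ; factor over Q: parameters, x = (-3/4), and C = 2.


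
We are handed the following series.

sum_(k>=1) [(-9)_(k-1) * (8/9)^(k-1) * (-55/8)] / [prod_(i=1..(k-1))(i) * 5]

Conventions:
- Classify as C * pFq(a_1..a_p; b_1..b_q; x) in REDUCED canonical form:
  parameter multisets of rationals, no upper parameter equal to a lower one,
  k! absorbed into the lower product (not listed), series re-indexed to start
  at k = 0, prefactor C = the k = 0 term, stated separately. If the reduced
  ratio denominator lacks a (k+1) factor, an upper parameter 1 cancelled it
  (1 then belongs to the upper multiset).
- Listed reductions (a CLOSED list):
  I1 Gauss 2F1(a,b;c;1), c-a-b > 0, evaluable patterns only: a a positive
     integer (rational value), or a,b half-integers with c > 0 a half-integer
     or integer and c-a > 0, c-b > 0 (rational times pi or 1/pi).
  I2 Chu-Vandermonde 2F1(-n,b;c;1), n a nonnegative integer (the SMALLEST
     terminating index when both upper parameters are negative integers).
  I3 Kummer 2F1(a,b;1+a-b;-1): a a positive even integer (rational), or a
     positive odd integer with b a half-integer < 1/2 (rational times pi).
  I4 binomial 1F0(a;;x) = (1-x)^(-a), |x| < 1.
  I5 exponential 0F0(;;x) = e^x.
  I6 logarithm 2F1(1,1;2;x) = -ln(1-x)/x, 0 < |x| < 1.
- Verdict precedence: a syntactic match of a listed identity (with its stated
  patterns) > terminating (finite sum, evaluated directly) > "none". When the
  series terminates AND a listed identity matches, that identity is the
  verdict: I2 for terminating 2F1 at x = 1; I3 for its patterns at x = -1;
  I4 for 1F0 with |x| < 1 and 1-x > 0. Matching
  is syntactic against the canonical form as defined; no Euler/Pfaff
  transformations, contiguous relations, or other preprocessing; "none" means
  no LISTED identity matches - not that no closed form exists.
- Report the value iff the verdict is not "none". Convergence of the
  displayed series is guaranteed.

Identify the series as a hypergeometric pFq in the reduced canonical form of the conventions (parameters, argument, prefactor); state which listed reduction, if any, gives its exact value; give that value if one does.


Reduced: x = 8/9, 1F0, upper = {-9}, lower = {-}, C = -11/8. Verdict: binomial (I4) fires (the 1F0 binomial series: exponent 9, x = 8/9). Its exact value is -11/3099363912.

First insight: t_0 = -11/8 here, and the product of the first k integers (C = -11/8, x = 8/9) is k!.
Consecutive-term ratio: r(k) = (8/9) * (k-9) / [(k+1)] - poly over poly, x = (8/9) from leading terms; C = -11/8 at k = 0.


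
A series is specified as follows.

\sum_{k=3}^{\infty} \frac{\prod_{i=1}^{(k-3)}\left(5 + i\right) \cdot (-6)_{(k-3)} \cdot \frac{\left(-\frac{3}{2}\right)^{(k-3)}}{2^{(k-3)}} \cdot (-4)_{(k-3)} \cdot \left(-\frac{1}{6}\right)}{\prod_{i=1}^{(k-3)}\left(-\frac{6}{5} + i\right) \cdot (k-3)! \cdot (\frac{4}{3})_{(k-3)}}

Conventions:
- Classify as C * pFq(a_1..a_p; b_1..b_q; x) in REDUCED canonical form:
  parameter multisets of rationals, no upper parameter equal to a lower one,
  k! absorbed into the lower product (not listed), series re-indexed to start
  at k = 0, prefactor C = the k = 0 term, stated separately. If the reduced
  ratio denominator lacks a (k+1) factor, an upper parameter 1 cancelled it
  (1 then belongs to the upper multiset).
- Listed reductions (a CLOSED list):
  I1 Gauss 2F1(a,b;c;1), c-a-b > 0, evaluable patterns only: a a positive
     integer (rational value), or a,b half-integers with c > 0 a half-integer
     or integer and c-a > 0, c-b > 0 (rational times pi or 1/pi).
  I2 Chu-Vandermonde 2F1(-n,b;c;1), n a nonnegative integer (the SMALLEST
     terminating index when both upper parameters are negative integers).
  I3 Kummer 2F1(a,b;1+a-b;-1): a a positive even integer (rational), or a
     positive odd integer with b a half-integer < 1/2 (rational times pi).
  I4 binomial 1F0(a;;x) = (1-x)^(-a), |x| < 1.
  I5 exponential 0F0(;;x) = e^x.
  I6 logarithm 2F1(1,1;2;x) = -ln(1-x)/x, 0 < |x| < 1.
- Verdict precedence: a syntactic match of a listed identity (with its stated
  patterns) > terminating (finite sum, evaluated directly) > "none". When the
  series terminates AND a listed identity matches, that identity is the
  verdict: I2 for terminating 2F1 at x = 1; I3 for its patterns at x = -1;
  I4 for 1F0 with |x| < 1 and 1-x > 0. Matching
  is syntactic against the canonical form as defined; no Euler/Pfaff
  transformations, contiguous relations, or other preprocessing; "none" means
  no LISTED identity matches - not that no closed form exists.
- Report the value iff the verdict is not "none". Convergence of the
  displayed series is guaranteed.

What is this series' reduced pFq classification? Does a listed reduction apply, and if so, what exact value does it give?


The series (x = -\frac{3}{4}) is 3F2: upper {-6, -4, 6}, lower {-\frac{1}{5}, \frac{4}{3}}, prefactor -\frac{1}{6}. Verdict: terminating - upper -4 stops the sum at k = 4; the 5 terms are added exactly. Sum: -\frac{59859713}{69888}.

Key observation: with t_0 = -\frac{1}{6}, the lower running product (C = -1/6) is a rising factorial.
Consecutive-term ratio: r(k) = -\frac{3}{4} * (k-6) (k-4) (k+6) / [(k-\frac{1}{5}) (k+\frac{4}{3}) (k+1)] - rational; roots negated = parameters, x = -\frac{3}{4}, C = -\frac{1}{6}.


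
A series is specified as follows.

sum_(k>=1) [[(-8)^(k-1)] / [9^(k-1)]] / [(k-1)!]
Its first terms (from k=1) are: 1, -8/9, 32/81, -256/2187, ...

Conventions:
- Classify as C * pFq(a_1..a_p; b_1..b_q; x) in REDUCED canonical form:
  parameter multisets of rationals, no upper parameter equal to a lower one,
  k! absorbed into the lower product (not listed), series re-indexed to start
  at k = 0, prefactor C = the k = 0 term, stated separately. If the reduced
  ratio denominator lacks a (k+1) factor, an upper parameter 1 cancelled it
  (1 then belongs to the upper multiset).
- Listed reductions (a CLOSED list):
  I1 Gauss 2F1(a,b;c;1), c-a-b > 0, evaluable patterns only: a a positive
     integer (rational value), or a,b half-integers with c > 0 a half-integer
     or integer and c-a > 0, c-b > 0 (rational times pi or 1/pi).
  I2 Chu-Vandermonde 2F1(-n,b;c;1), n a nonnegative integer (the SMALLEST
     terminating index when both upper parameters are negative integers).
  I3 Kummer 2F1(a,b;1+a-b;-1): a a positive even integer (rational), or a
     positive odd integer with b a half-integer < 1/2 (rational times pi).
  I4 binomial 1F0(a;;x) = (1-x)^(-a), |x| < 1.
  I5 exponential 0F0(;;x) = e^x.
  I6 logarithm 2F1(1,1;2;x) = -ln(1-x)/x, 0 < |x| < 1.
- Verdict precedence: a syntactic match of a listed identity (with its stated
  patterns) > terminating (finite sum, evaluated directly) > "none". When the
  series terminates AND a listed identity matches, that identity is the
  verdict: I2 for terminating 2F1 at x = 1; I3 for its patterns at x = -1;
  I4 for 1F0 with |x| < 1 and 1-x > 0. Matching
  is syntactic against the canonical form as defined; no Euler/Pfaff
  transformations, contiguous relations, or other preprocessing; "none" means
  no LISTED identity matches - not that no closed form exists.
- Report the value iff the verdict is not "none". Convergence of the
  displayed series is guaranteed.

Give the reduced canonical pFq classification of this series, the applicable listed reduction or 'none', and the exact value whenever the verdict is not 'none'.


x = -8/9 here; the reduced form reads 0F0, upper {-}, lower {-}, C = 1. Verdict: the exponential series (I5) matches (the 0F0 exponential series at x = -8/9). Its exact value is e^(-8/9).

The tell: t_0 being 1, the two geometric factors (C = 1, x = -8/9) combine into one argument.
Step ratio: r(k) = (-8/9) * 1 / [(k+1)] - poly over poly, x = (-8/9) from leading terms; C = 1 at k = 0.


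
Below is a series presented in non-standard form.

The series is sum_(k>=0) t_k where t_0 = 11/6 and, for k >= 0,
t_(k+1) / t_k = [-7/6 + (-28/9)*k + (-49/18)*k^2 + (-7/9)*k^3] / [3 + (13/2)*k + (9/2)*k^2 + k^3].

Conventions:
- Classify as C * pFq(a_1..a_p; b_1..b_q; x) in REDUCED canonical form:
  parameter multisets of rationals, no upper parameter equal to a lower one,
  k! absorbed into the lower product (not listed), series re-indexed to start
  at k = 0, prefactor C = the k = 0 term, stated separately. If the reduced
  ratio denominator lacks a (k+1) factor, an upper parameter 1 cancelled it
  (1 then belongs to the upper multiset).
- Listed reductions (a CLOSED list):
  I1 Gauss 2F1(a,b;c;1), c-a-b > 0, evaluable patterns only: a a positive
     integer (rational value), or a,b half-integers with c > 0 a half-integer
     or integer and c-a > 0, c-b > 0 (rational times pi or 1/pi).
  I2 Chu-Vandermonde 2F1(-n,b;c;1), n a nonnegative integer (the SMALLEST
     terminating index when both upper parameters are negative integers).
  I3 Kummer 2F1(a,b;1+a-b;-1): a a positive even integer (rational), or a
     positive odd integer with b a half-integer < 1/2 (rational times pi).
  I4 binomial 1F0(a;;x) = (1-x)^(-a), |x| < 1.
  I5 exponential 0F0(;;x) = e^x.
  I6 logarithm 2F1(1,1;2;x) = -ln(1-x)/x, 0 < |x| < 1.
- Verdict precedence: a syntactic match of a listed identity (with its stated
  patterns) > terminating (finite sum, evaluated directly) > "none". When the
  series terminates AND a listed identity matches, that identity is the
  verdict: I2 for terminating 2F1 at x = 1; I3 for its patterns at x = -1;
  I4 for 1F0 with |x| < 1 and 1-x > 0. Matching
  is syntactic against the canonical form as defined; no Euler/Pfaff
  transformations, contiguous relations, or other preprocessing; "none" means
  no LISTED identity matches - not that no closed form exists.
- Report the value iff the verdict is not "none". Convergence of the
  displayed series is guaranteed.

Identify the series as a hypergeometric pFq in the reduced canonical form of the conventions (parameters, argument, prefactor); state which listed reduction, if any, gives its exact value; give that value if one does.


Key observation: with t_0 = 11/6, the ratio is unreduced: k + 3/2 divides both sides (C = 11/6).
Adjacent-term ratio: r(k) = (-7/9) * (k+1) (k+1) / [(k+2) (k+1)] - rational in k, leading ratio (-7/9); with t_0 = 11/6, classification follows.

Prefactor 11/6, argument -7/9: 2F1 with upper {1, 1} over lower {2}. Verdict: this is the logarithmic series (I6) (the logarithm: parameters (1,1;2), x = -7/9). Sum: (33/14) * ln(16/9).


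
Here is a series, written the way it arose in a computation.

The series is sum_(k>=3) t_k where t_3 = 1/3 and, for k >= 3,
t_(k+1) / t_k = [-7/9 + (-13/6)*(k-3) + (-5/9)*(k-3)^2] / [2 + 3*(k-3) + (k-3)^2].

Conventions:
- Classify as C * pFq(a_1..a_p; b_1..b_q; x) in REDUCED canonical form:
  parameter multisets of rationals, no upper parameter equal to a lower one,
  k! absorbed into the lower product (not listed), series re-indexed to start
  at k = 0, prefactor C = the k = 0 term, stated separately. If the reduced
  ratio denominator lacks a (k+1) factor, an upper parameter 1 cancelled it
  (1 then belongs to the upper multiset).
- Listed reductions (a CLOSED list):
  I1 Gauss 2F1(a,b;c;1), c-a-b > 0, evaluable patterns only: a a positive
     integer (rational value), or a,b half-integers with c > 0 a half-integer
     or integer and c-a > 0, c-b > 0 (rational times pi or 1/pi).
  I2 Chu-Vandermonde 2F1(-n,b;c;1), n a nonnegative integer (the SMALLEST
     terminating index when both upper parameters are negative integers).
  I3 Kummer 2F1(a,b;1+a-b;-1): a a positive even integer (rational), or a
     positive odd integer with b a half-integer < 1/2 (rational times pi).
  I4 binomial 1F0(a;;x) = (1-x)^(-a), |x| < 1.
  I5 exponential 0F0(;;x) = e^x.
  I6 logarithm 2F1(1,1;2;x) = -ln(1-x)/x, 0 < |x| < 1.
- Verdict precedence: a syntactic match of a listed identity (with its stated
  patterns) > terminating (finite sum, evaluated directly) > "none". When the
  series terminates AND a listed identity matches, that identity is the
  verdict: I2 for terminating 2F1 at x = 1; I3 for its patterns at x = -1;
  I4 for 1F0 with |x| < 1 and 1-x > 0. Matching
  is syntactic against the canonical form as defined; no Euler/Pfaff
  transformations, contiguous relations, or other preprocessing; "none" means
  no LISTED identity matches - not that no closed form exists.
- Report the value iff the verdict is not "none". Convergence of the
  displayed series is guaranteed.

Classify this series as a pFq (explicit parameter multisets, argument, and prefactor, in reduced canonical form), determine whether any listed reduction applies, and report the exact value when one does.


Classification (C = 1/3): 2F1 with upper {2/5, 7/2}, lower {2}, argument x = -5/9. Verdict: none - at argument -5/9 the multisets {2/5, 7/2} ; {2} match no listed identity.

Structural cue: from the first term 1/3: factor the ratio over Q (C = 1/3, x = -5/9): negated roots = parameters.
Term ratio: r(k) = (-5/9) * (k+2/5) (k+7/2) / [(k+2) (k+1)] - rational in k, leading ratio (-5/9); with t_0 = 1/3, classification follows.


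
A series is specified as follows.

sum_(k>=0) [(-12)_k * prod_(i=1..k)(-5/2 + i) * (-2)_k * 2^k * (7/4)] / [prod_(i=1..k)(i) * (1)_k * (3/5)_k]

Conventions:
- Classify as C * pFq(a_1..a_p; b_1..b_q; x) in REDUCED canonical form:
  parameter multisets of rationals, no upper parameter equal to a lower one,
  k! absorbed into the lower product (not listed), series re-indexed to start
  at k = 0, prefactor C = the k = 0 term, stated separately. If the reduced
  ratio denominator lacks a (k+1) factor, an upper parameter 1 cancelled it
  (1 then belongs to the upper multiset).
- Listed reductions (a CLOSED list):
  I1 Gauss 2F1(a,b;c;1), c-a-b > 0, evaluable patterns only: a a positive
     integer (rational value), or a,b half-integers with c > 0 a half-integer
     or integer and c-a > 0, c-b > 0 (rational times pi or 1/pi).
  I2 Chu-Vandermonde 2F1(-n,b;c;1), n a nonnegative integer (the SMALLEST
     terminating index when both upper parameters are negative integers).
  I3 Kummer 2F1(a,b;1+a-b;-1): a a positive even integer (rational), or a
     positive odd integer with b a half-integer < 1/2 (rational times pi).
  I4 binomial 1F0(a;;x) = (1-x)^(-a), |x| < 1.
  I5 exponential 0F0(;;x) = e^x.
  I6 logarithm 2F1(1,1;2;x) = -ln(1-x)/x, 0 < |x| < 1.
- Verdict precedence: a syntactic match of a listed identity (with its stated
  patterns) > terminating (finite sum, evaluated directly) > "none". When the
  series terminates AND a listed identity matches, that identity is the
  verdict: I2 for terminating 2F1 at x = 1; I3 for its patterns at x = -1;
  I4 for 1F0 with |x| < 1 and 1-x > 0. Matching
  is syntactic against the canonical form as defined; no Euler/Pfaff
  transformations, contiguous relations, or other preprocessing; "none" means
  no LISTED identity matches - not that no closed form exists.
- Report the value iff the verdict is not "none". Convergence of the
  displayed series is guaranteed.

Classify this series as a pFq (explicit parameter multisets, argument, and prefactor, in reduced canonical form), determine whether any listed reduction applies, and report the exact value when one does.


The tell: from the first term 7/4: the running product (prefactor 7/4) telescopes to a rising factorial.
Consecutive-term ratio: r(k) = 2 * (k-12) (k-2) (k-3/2) / [(k+3/5) (k+1) (k+1)] - rational; roots negated = parameters, x = 2, C = 7/4.

Canonical form: C = 7/4 times 3F2 with upper {-12, -2, -3/2}, lower {3/5, 1}, x = 2. Verdict: terminating (-2 upstairs). 3 nonzero terms in all; added directly. Value: 2443/16.


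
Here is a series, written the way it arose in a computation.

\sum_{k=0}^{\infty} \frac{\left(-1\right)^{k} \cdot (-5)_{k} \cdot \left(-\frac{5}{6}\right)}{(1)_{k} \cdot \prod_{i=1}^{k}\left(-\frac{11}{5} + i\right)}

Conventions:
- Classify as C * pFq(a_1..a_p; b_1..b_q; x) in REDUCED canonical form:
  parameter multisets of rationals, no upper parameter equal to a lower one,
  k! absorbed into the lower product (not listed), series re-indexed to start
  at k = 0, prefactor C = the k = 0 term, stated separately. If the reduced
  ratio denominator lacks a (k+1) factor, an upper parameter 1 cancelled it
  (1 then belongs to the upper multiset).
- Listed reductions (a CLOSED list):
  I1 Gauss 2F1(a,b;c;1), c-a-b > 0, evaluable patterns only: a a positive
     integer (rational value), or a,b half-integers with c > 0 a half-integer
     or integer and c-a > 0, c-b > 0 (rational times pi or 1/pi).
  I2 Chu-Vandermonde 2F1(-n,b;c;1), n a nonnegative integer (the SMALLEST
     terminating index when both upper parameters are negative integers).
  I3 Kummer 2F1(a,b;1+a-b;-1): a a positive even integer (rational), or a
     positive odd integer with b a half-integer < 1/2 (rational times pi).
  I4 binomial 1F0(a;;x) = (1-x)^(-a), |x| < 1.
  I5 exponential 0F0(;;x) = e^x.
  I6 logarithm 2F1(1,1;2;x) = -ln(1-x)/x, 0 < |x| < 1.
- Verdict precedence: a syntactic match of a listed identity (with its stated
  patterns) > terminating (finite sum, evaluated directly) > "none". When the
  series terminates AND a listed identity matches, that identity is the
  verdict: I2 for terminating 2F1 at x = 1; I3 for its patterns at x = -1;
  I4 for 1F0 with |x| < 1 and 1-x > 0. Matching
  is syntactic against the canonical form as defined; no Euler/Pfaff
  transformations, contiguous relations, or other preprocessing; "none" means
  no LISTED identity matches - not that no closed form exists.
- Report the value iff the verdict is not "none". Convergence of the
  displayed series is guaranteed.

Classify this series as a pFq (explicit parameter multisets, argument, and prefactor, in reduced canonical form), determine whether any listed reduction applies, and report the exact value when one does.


Reduced: x = -1, 1F1, upper = {-5}, lower = {-\frac{6}{5}}, C = -\frac{5}{6}. Verdict: terminating - upper -5 stops the sum at k = 5; the 6 terms are added exactly. Exact value: -\frac{534665}{6048}.

First insight: with t_0 = -\frac{5}{6}, the lower running product (prefactor -5/6) is a rising factorial.
Step ratio: r(k) = -1 * (k-5) / [(k-\frac{6}{5}) (k+1)] - rational in k. x = -1; t_0 = -\frac{5}{6}; negate the roots.


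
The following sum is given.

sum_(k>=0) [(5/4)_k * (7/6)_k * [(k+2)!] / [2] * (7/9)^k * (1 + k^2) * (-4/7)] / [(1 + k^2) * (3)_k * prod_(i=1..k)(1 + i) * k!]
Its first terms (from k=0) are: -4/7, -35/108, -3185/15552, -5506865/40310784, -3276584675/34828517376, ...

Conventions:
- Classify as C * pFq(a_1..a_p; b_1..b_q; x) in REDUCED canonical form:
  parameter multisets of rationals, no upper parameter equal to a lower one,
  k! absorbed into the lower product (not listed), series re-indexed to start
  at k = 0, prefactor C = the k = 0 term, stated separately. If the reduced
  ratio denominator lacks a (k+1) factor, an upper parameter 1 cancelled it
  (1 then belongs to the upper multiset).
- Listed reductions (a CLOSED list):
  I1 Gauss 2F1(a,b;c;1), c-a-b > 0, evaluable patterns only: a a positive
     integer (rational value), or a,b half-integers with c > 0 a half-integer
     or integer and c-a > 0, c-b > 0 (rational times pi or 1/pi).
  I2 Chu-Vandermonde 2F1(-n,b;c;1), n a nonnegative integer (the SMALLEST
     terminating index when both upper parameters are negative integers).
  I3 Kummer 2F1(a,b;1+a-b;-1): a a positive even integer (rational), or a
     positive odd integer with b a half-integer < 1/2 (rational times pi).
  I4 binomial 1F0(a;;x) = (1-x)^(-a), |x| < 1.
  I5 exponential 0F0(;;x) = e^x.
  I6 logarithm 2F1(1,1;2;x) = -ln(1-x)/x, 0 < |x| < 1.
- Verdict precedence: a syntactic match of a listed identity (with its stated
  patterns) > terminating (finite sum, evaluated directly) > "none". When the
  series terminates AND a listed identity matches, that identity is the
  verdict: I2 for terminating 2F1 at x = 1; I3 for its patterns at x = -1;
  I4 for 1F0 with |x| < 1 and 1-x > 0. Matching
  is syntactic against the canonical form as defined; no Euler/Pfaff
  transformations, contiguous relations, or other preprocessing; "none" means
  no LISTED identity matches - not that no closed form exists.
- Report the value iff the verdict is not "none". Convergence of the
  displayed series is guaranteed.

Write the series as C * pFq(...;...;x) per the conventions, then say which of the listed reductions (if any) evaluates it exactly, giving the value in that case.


Reduced: x = 7/9, 2F1, upper = {7/6, 5/4}, lower = {2}, C = -4/7. Verdict: none - this 2F1 at x = 7/9 matches no listed pattern, and upper {7/6, 5/4} holds no stopper.

Key observation: t_0 being -4/7, the parameter 3 appears in both the upper and lower lists and cancels (alongside the other common factor).
Term ratio: r(k) = (7/9) * (k+7/6) (k+5/4) / [(k+2) (k+1)] - rational in k, leading ratio (7/9); with t_0 = -4/7, classification follows.


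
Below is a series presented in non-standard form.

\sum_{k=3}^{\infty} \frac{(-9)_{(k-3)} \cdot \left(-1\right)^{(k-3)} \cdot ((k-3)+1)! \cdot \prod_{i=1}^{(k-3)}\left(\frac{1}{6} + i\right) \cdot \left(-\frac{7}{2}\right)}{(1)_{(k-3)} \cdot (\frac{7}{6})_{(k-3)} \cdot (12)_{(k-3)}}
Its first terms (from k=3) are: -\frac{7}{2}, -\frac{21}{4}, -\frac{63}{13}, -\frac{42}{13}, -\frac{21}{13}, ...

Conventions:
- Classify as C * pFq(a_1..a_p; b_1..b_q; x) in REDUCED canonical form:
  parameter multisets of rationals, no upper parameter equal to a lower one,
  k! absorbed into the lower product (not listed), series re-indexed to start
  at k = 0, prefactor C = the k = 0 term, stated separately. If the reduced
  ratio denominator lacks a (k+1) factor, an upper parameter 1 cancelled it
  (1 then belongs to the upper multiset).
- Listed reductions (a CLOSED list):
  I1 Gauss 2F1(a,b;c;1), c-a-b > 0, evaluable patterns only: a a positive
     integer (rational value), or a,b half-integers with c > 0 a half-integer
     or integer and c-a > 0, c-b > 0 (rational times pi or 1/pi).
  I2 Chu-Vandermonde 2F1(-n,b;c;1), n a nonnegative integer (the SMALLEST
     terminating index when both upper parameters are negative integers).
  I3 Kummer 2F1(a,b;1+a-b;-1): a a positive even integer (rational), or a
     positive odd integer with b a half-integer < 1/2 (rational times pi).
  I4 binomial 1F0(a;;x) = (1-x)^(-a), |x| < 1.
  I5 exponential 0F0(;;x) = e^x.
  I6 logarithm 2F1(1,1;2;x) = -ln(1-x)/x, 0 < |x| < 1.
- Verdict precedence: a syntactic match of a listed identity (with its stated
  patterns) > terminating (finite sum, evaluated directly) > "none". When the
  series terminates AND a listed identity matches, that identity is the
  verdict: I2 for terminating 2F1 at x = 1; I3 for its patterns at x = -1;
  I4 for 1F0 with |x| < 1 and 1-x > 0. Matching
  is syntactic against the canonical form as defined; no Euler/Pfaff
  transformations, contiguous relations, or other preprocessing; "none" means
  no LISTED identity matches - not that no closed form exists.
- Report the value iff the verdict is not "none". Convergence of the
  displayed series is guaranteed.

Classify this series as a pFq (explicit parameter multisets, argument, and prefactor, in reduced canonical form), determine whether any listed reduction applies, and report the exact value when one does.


The tell: from the first term -\frac{7}{2}: the running product (C = -7/2, x = -1) telescopes to a rising factorial.
Step ratio: r(k) = -1 * (k-9) (k+2) / [(k+12) (k+1)] - rational in k. x = -1; t_0 = -\frac{7}{2}; negate the roots.

x = -1 here; the reduced form reads 2F1, upper {-9, 2}, lower {12}, C = -\frac{7}{2}. Verdict (x = -1): the Kummer evaluation I3 applies (x = -1; c = 12 equals 1+a-b for upper {-9, 2}: listed pattern). Value: -\frac{77}{4}.


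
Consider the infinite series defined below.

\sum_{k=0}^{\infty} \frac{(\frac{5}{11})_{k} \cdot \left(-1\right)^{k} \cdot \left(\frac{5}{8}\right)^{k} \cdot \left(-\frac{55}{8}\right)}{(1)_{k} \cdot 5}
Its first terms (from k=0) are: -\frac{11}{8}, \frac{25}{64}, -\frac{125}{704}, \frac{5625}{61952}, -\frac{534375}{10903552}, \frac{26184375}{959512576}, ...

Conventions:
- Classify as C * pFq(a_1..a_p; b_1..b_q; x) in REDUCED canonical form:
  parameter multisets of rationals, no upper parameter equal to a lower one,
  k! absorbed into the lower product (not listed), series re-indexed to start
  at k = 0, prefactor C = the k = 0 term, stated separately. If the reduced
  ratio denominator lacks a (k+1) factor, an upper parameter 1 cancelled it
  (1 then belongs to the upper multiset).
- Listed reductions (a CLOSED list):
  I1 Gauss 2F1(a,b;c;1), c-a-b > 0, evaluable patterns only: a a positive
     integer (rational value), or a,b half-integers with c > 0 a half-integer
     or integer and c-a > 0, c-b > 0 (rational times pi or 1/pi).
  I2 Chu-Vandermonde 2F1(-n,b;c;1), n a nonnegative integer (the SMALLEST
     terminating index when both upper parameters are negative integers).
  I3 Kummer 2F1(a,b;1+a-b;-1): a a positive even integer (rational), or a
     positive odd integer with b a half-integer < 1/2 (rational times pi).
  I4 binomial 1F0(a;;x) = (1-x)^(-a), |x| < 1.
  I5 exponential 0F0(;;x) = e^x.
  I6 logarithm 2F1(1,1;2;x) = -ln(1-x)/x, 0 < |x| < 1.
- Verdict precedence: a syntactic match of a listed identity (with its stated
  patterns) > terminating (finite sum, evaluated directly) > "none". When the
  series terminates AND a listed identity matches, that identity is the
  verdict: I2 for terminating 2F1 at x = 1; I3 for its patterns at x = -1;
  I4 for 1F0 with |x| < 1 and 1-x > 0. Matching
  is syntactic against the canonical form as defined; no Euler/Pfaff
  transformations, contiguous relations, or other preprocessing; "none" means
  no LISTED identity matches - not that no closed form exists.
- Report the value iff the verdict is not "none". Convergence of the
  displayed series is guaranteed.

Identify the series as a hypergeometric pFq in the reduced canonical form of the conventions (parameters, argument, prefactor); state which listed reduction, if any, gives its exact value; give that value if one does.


The series (x = -\frac{5}{8}) is 1F0: upper {\frac{5}{11}}, lower {-}, prefactor -\frac{11}{8}. Verdict: binomial (I4) matches (the 1F0 binomial series: exponent -5/11, x = -\frac{5}{8}). Its exact value is \left(-\frac{11}{8}\right) \cdot \left(\frac{13}{8}\right)^{-\frac{5}{11}}.

Structural cue: x = -\frac{5}{8} and the constant factors (C = -11/8, x = -5/8) combine into one prefactor.
Adjacent-term ratio: r(k) = -\frac{5}{8} * (k+\frac{5}{11}) / [(k+1)] - rational in k, leading ratio -\frac{5}{8}; with t_0 = -\frac{11}{8}, classification follows.


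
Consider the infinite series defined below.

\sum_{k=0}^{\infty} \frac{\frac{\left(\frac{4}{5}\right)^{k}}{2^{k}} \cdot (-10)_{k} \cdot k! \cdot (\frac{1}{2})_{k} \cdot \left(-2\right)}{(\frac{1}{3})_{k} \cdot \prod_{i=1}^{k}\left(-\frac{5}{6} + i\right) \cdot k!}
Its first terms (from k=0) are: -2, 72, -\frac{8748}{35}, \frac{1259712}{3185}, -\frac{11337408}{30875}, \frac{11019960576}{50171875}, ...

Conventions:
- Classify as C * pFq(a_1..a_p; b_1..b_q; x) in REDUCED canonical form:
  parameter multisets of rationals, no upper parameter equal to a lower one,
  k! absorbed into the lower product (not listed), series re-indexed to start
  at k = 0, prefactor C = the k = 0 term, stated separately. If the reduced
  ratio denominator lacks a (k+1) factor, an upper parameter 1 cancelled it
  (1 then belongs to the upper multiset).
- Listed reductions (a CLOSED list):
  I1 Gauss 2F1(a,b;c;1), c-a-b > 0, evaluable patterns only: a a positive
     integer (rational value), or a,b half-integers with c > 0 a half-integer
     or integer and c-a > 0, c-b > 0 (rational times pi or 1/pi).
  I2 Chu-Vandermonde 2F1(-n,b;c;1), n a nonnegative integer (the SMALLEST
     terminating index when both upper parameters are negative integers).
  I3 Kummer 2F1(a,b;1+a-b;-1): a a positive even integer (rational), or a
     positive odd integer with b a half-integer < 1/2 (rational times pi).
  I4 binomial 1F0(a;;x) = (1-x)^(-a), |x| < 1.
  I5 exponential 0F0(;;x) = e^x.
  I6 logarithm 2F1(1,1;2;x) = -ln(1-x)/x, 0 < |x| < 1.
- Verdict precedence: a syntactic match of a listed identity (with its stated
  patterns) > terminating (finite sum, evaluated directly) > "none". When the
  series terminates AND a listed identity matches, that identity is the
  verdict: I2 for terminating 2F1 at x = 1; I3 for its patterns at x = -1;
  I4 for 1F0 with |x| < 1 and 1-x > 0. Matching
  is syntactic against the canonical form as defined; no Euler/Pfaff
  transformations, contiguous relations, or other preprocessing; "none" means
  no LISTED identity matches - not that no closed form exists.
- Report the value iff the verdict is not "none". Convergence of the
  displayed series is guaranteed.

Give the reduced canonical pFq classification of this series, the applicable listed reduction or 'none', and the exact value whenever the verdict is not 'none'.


Reduced: x = \frac{2}{5}, 3F2, upper = {-10, \frac{1}{2}, 1}, lower = {\frac{1}{6}, \frac{1}{3}}, C = -2. Verdict: terminating - upper -10 stops the sum at k = 10; the 11 terms are added exactly. Sum: \frac{174394336701872692682}{2771740943895751953125}.

Structural cue: t_0 = -2 here, and the two k-th powers (C = -2, x = 2/5) combine into one argument.
Adjacent-term ratio: r(k) = \frac{2}{5} * (k-10) (k+\frac{1}{2}) (k+1) / [(k+\frac{1}{6}) (k+\frac{1}{3}) (k+1)] - rational in k, leading ratio \frac{2}{5}; with t_0 = -2, classification follows.


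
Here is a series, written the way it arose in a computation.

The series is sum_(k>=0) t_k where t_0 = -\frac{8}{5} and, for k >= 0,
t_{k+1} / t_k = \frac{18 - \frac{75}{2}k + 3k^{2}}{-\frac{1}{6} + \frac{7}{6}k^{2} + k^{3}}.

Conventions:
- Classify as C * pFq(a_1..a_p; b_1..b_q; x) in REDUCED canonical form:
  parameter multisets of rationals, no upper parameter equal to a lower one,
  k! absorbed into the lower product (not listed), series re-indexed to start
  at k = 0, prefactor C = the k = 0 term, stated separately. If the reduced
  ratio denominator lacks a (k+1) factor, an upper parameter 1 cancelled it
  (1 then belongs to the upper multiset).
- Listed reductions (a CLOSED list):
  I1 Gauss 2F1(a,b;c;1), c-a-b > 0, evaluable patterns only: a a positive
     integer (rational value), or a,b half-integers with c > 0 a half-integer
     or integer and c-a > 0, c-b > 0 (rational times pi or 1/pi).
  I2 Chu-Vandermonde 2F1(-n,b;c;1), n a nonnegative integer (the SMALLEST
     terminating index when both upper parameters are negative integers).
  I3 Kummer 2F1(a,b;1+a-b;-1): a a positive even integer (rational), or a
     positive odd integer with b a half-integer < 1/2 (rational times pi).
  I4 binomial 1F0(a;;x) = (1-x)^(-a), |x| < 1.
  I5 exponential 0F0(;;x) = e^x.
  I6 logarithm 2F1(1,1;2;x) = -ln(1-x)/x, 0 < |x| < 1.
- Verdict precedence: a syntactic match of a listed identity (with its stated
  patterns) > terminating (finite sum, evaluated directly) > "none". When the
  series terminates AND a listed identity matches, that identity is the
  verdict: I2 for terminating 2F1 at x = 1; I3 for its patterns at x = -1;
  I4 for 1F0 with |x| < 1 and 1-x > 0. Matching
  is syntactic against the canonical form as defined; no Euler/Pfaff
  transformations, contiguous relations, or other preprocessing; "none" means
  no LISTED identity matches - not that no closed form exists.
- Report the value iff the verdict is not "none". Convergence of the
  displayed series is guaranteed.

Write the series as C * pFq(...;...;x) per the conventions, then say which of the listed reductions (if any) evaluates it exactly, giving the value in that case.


Structural cue: with t_0 = -\frac{8}{5}, factor the ratio over Q (C = -8/5): negated roots = parameters.
Adjacent-term ratio: r(k) = 3 * (k-12) (k-\frac{1}{2}) / [(k-\frac{1}{3}) (k+\frac{1}{2}) (k+1)] - rational in k, leading ratio 3; with t_0 = -\frac{8}{5}, classification follows.

At argument 3: a 2F2 with upper {-12, -\frac{1}{2}}, lower {-\frac{1}{3}, \frac{1}{2}}, scaled by C = -\frac{8}{5}. Verdict: terminating - the sum ends at index 12 because -12 is a negative integer; exact evaluation follows. Hence: \frac{125667756678026639}{15110442982835200}.


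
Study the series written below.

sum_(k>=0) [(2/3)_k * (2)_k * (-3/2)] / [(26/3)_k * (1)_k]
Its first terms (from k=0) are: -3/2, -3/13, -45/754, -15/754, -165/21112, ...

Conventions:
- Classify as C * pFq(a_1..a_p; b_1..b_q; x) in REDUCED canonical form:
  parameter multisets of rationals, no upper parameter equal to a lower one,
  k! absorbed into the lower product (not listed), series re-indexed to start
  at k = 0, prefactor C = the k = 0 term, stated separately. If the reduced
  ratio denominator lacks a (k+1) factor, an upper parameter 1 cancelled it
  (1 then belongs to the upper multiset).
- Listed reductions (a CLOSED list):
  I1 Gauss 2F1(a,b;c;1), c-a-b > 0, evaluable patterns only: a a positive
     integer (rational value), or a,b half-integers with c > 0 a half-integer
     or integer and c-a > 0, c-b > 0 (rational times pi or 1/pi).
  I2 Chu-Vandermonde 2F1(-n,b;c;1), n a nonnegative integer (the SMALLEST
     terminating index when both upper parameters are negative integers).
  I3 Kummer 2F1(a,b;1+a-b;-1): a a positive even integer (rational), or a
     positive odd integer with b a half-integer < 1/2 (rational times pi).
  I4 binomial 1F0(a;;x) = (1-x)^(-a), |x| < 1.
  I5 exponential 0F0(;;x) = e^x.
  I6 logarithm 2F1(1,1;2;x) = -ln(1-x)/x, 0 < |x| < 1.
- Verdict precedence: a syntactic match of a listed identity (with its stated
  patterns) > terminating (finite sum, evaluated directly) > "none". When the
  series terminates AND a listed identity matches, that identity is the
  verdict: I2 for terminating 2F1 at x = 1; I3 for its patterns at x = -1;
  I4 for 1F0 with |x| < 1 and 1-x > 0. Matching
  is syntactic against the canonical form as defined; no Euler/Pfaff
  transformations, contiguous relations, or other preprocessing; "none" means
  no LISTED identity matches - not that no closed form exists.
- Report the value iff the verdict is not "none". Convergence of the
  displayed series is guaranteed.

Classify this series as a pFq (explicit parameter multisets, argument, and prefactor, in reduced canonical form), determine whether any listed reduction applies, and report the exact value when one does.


Reduced: x = 1, 2F1, upper = {2/3, 2}, lower = {26/3}, C = -3/2. Verdict: this is the Gauss summation I1 (x = 1: the Gamma ratio telescopes since c-a-b = 6 > 0 and a = 2 in Z>0). Hence: -115/63.

Structural cue: with t_0 = -3/2, (1)_k (C = -3/2) is k! itself.
Ratio: r(k) = 1 * (k+2/3) (k+2) / [(k+26/3) (k+1)] - rational in k, leading ratio 1; with t_0 = -3/2, classification follows.
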